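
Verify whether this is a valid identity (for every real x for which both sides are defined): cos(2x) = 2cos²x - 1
Yes, this is an identity.

Claim: cos(2x) = 2cos²x - 1.
Reasoning: cos(2x) = cos²x - sin²x. Replace sin²x by 1 - cos²x: cos²x - (1 - cos²x) = 2cos²x - 1.
So the two sides agree for every real x for which both sides are defined.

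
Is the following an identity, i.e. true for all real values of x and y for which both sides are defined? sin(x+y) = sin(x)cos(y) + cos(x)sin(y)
Claim: sin(x+y) = sin(x)cos(y) + cos(x)sin(y).
Reasoning: By Euler's formula e^(i(x+y)) = e^(ix)·e^(iy) = (cos x + i·sin x)(cos y + i·sin y). The imaginary part of the left side is sin(x+y); the imaginary part of the product is sin(x)cos(y) + cos(x)sin(y).
So the two sides agree for all real values of x and y for which both sides are defined.

Conclusion: Yes, this is an identity.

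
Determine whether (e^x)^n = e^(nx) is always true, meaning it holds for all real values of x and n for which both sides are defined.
Yes, this is an identity.

Claim: (e^x)^n = e^(nx).
Reasoning: e^x is a positive real number, and for a positive base B and real exponent n, B^n = e^(n·ln B). With B = e^x, ln B = x, so (e^x)^n = e^(n·x).
So the two sides agree for all real values of x and n for which both sides are defined.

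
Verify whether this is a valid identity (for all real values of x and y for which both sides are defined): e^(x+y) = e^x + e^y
Claim: e^(x+y) = e^x + e^y.
Test a specific point where both sides are defined: x = -1, y = 1.
LHS = e^(x+y) ≈ 1.0000
RHS = e^x + e^y ≈ 3.0862
Since 1.0000 ≠ 3.0862, the equation fails at this point, so it cannot hold for all real values of x and y for which both sides are defined.
The correct rule is e^(x+y) = e^x · e^y (a product, not a sum).

Conclusion: No, this is NOT an identity.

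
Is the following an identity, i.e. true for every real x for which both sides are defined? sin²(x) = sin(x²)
Claim: sin²(x) = sin(x²).
Test a specific point where both sides are defined: x = -π/4.
LHS = sin²(x) ≈ 0.5000
RHS = sin(x²) ≈ 0.5785
Since 0.5000 ≠ 0.5785, the equation fails at this point, so it cannot hold for every real x for which both sides are defined.
sin²(x) means (sin x)², squaring the output; sin(x²) squares the input. These are different functions.

Conclusion: No, this is NOT an identity.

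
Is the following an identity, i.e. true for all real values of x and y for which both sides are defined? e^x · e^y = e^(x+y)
Claim: e^x · e^y = e^(x+y).
Reasoning: This is the law of exponents for a common base: multiplying powers adds exponents. E.g. from the series, (Σ x^j/j!)(Σ y^k/k!) = Σ_m (Σ_{j+k=m} x^j y^k/(j!k!)) = Σ_m (x+y)^m/m! by the binomial theorem.
So the two sides agree for all real values of x and y for which both sides are defined.

Conclusion: Yes, this is an identity.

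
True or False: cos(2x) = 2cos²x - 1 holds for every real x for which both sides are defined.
Claim: cos(2x) = 2cos²x - 1.
Reasoning: cos(2x) = cos²x - sin²x. Replace sin²x by 1 - cos²x: cos²x - (1 - cos²x) = 2cos²x - 1.
So the two sides agree for every real x for which both sides are defined.

Conclusion: True.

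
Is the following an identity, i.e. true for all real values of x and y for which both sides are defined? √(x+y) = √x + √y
No, this is NOT an identity.

Claim: √(x+y) = √x + √y.
Test a specific point where both sides are defined: x = 3, y = 5.
LHS = √(x+y) ≈ 2.8284
RHS = √x + √y ≈ 3.9681
Since 2.8284 ≠ 3.9681, the equation fails at this point, so it cannot hold for all real values of x and y for which both sides are defined.
Squaring the right side gives x + 2√(xy) + y, not x + y.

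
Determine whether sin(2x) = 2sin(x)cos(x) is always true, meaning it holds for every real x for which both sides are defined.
Yes, this is an identity.

Claim: sin(2x) = 2sin(x)cos(x).
Reasoning: Put y = x in the addition formula sin(x+y) = sin(x)cos(y) + cos(x)sin(y): sin(2x) = sin(x)cos(x) + cos(x)sin(x) = 2sin(x)cos(x).
So the two sides agree for every real x for which both sides are defined.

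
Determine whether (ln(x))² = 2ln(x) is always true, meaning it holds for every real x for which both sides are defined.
No, this is NOT an identity.

Claim: (ln(x))² = 2ln(x).
Test a specific point where both sides are defined: x = 3.
LHS = (ln(x))² ≈ 1.2069
RHS = 2ln(x) ≈ 2.1972
Since 1.2069 ≠ 2.1972, the equation fails at this point, so it cannot hold for every real x for which both sides are defined.
2ln(x) equals ln(x²), which is not the same as (ln x)².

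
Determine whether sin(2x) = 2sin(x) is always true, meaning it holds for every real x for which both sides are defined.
Claim: sin(2x) = 2sin(x).
Test a specific point where both sides are defined: x = π/3.
LHS = sin(2x) ≈ 0.8660
RHS = 2sin(x) ≈ 1.7321
Since 0.8660 ≠ 1.7321, the equation fails at this point, so it cannot hold for every real x for which both sides are defined.
The correct double-angle formula is sin(2x) = 2sin(x)cos(x).

Conclusion: No, this is NOT an identity.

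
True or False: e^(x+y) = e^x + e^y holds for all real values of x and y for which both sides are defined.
False.

Claim: e^(x+y) = e^x + e^y.
Test a specific point where both sides are defined: x = 1/2, y = -2.
LHS = e^(x+y) ≈ 0.2231
RHS = e^x + e^y ≈ 1.7841
Since 0.2231 ≠ 1.7841, the equation fails at this point, so it cannot hold for all real values of x and y for which both sides are defined.
The correct rule is e^(x+y) = e^x · e^y (a product, not a sum).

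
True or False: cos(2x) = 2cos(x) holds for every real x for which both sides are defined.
False.

Claim: cos(2x) = 2cos(x).
Test a specific point where both sides are defined: x = -π/6.
LHS = cos(2x) ≈ 0.5000
RHS = 2cos(x) ≈ 1.7321
Since 0.5000 ≠ 1.7321, the equation fails at this point, so it cannot hold for every real x for which both sides are defined.
The correct double-angle formula is cos(2x) = cos²x - sin²x.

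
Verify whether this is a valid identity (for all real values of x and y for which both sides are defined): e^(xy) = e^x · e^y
No, this is NOT an identity.

Claim: e^(xy) = e^x · e^y.
Test a specific point where both sides are defined: x = 5, y = 1.
LHS = e^(xy) ≈ 148.4132
RHS = e^x · e^y ≈ 403.4288
Since 148.4132 ≠ 403.4288, the equation fails at this point, so it cannot hold for all real values of x and y for which both sides are defined.
e^x · e^y = e^(x+y), not e^(xy).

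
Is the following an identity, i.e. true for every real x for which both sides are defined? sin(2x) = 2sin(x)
Claim: sin(2x) = 2sin(x).
Test a specific point where both sides are defined: x = π/4.
LHS = sin(2x) ≈ 1.0000
RHS = 2sin(x) ≈ 1.4142
Since 1.0000 ≠ 1.4142, the equation fails at this point, so it cannot hold for every real x for which both sides are defined.
The correct double-angle formula is sin(2x) = 2sin(x)cos(x).

Conclusion: No, this is NOT an identity.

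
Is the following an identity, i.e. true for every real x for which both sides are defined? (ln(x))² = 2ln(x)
No, this is NOT an identity.

Claim: (ln(x))² = 2ln(x).
Test a specific point where both sides are defined: x = 3/2.
LHS = (ln(x))² ≈ 0.1644
RHS = 2ln(x) ≈ 0.8109
Since 0.1644 ≠ 0.8109, the equation fails at this point, so it cannot hold for every real x for which both sides are defined.
2ln(x) equals ln(x²), which is not the same as (ln x)².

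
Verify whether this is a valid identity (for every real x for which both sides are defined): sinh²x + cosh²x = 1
Claim: sinh²x + cosh²x = 1.
Test a specific point where both sides are defined: x = 3.
LHS = sinh²x + cosh²x ≈ 201.7156
RHS = 1 ≈ 1.0000
Since 201.7156 ≠ 1.0000, the equation fails at this point, so it cannot hold for every real x for which both sides are defined.
The correct hyperbolic identity is cosh²x - sinh²x = 1 (a difference); the sum sinh²x + cosh²x equals cosh(2x).

Conclusion: No, this is NOT an identity.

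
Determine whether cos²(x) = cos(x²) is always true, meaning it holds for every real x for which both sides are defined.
No, this is NOT an identity.

Claim: cos²(x) = cos(x²).
Test a specific point where both sides are defined: x = -π/6.
LHS = cos²(x) ≈ 0.7500
RHS = cos(x²) ≈ 0.9627
Since 0.7500 ≠ 0.9627, the equation fails at this point, so it cannot hold for every real x for which both sides are defined.
cos²(x) means (cos x)², squaring the output; cos(x²) squares the input. These are different functions.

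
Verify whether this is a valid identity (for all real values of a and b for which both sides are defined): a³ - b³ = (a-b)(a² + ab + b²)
Claim: a³ - b³ = (a-b)(a² + ab + b²).
Reasoning: Expand the right side: (a-b)(a² + ab + b²) = a³ + a²b + ab² - a²b - ab² - b³ = a³ - b³ (the middle terms cancel in pairs).
So the two sides agree for all real values of a and b for which both sides are defined.

Conclusion: Yes, this is an identity.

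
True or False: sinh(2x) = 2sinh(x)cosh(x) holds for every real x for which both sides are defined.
Claim: sinh(2x) = 2sinh(x)cosh(x).
Reasoning: 2sinh(x)cosh(x) = 2 · (e^x - e^-x)/2 · (e^x + e^-x)/2 = (e^(2x) - e^(-2x))/2 = sinh(2x).
So the two sides agree for every real x for which both sides are defined.

Conclusion: True.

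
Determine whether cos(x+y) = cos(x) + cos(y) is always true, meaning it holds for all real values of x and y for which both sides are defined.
Claim: cos(x+y) = cos(x) + cos(y).
Test a specific point where both sides are defined: x = 3π/4, y = -π/2.
LHS = cos(x+y) ≈ 0.7071
RHS = cos(x) + cos(y) ≈ -0.7071
Since 0.7071 ≠ -0.7071, the equation fails at this point, so it cannot hold for all real values of x and y for which both sides are defined.
The correct expansion is cos(x+y) = cos(x)cos(y) - sin(x)sin(y); cosine is not additive.

Conclusion: No, this is NOT an identity.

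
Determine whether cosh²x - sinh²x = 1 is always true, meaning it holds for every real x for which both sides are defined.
Yes, this is an identity.

Claim: cosh²x - sinh²x = 1.
Reasoning: With cosh(x) = (e^x + e^-x)/2 and sinh(x) = (e^x - e^-x)/2: cosh²x = (e^(2x) + 2 + e^(-2x))/4 and sinh²x = (e^(2x) - 2 + e^(-2x))/4. Subtracting leaves 4/4 = 1.
So the two sides agree for every real x for which both sides are defined.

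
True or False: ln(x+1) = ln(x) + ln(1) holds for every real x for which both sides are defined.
Claim: ln(x+1) = ln(x) + ln(1).
Test a specific point where both sides are defined: x = 3.
LHS = ln(x+1) ≈ 1.3863
RHS = ln(x) + ln(1) ≈ 1.0986
Since 1.3863 ≠ 1.0986, the equation fails at this point, so it cannot hold for every real x for which both sides are defined.
ln(1) = 0, so the right side is just ln(x), which differs from ln(x+1).

Conclusion: False.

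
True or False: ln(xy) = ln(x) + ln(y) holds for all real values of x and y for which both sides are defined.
True.

Claim: ln(xy) = ln(x) + ln(y).
Reasoning: Both sides are simultaneously defined only when x, y > 0. Write x = e^p, y = e^q (p = ln x, q = ln y). Then xy = e^p · e^q = e^(p+q), so ln(xy) = p + q = ln(x) + ln(y).
So the two sides agree for all real values of x and y for which both sides are defined.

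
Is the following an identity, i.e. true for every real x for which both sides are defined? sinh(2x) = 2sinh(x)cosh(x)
Claim: sinh(2x) = 2sinh(x)cosh(x).
Reasoning: 2sinh(x)cosh(x) = 2 · (e^x - e^-x)/2 · (e^x + e^-x)/2 = (e^(2x) - e^(-2x))/2 = sinh(2x).
So the two sides agree for every real x for which both sides are defined.

Conclusion: Yes, this is an identity.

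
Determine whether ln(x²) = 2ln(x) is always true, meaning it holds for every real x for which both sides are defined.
Yes, this is an identity.

Claim: ln(x²) = 2ln(x).
Reasoning: The right side requires x > 0. For x > 0, x² = (e^(ln x))² = e^(2ln x), so ln(x²) = 2ln(x). (For x < 0 the right side is undefined, so those values are outside the claim.)
So the two sides agree for every real x for which both sides are defined.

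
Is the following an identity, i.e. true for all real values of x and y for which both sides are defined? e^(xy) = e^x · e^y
No, this is NOT an identity.

Claim: e^(xy) = e^x · e^y.
Test a specific point where both sides are defined: x = -2, y = 2.
LHS = e^(xy) ≈ 0.0183
RHS = e^x · e^y ≈ 1.0000
Since 0.0183 ≠ 1.0000, the equation fails at this point, so it cannot hold for all real values of x and y for which both sides are defined.
e^x · e^y = e^(x+y), not e^(xy).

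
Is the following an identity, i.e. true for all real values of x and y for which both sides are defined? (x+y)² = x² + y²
Claim: (x+y)² = x² + y².
Test a specific point where both sides are defined: x = 2, y = -1.
LHS = (x+y)² ≈ 1.0000
RHS = x² + y² ≈ 5.0000
Since 1.0000 ≠ 5.0000, the equation fails at this point, so it cannot hold for all real values of x and y for which both sides are defined.
The correct expansion is (x+y)² = x² + 2xy + y²; the cross term 2xy is missing.

Conclusion: No, this is NOT an identity.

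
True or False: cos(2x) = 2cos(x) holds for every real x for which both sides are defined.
False.

Claim: cos(2x) = 2cos(x).
Test a specific point where both sides are defined: x = π/3.
LHS = cos(2x) ≈ -0.5000
RHS = 2cos(x) ≈ 1.0000
Since -0.5000 ≠ 1.0000, the equation fails at this point, so it cannot hold for every real x for which both sides are defined.
The correct double-angle formula is cos(2x) = cos²x - sin²x.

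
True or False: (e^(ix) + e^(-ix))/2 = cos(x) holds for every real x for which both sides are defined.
Claim: (e^(ix) + e^(-ix))/2 = cos(x).
Reasoning: By Euler's formula e^(ix) = cos(x) + i·sin(x) and e^(-ix) = cos(x) - i·sin(x). Adding cancels the sine terms: e^(ix) + e^(-ix) = 2cos(x); divide by 2.
So the two sides agree for every real x for which both sides are defined.

Conclusion: True.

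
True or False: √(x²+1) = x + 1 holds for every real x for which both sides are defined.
False.

Claim: √(x²+1) = x + 1.
Test a specific point where both sides are defined: x = -2.
LHS = √(x²+1) ≈ 2.2361
RHS = x + 1 ≈ -1.0000
Since 2.2361 ≠ -1.0000, the equation fails at this point, so it cannot hold for every real x for which both sides are defined.
(x+1)² = x² + 2x + 1 ≠ x² + 1 unless x = 0.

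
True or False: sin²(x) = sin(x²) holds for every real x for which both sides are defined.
Claim: sin²(x) = sin(x²).
Test a specific point where both sides are defined: x = π/6.
LHS = sin²(x) ≈ 0.2500
RHS = sin(x²) ≈ 0.2707
Since 0.2500 ≠ 0.2707, the equation fails at this point, so it cannot hold for every real x for which both sides are defined.
sin²(x) means (sin x)², squaring the output; sin(x²) squares the input. These are different functions.

Conclusion: False.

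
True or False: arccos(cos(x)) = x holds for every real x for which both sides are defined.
False.

Claim: arccos(cos(x)) = x.
Test a specific point where both sides are defined: x = -π/4.
LHS = arccos(cos(x)) ≈ 0.7854
RHS = x ≈ -0.7854
Since 0.7854 ≠ -0.7854, the equation fails at this point, so it cannot hold for every real x for which both sides are defined.
arccos only returns values in [0, π], so arccos(cos(x)) = x holds only for x in that interval, not for all real x.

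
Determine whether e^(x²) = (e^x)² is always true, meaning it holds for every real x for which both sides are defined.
No, this is NOT an identity.

Claim: e^(x²) = (e^x)².
Test a specific point where both sides are defined: x = 1/2.
LHS = e^(x²) ≈ 1.2840
RHS = (e^x)² ≈ 2.7183
Since 1.2840 ≠ 2.7183, the equation fails at this point, so it cannot hold for every real x for which both sides are defined.
(e^x)² = e^(2x), and 2x ≠ x² in general.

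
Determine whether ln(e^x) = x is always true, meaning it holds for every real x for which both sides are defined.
Yes, this is an identity.

Claim: ln(e^x) = x.
Reasoning: ln is the inverse of the exponential: ln(e^x) asks for the exponent p with e^p = e^x, and since e^p is one-to-one that exponent is p = x.
So the two sides agree for every real x for which both sides are defined.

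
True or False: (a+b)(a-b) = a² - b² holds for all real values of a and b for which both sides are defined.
True.

Claim: (a+b)(a-b) = a² - b².
Reasoning: Expand: (a+b)(a-b) = a² - ab + ba - b² = a² - b² (the cross terms cancel).
So the two sides agree for all real values of a and b for which both sides are defined.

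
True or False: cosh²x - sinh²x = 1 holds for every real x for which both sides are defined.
True.

Claim: cosh²x - sinh²x = 1.
Reasoning: With cosh(x) = (e^x + e^-x)/2 and sinh(x) = (e^x - e^-x)/2: cosh²x = (e^(2x) + 2 + e^(-2x))/4 and sinh²x = (e^(2x) - 2 + e^(-2x))/4. Subtracting leaves 4/4 = 1.
So the two sides agree for every real x for which both sides are defined.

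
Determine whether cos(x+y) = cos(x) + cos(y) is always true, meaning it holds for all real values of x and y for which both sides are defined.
Claim: cos(x+y) = cos(x) + cos(y).
Test a specific point where both sides are defined: x = π/3, y = π/3.
LHS = cos(x+y) ≈ -0.5000
RHS = cos(x) + cos(y) ≈ 1.0000
Since -0.5000 ≠ 1.0000, the equation fails at this point, so it cannot hold for all real values of x and y for which both sides are defined.
The correct expansion is cos(x+y) = cos(x)cos(y) - sin(x)sin(y); cosine is not additive.

Conclusion: No, this is NOT an identity.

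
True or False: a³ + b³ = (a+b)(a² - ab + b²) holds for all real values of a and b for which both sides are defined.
Claim: a³ + b³ = (a+b)(a² - ab + b²).
Reasoning: Expand the right side: (a+b)(a² - ab + b²) = a³ - a²b + ab² + a²b - ab² + b³ = a³ + b³ (the middle terms cancel in pairs).
So the two sides agree for all real values of a and b for which both sides are defined.

Conclusion: True.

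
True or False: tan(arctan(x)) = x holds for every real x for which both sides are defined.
Claim: tan(arctan(x)) = x.
Reasoning: For every real x, arctan(x) is by definition the angle in (-π/2, π/2) whose tangent equals x. Taking the tangent of that angle returns x.
So the two sides agree for every real x for which both sides are defined.

Conclusion: True.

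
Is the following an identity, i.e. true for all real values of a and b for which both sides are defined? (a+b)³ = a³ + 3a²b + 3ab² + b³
Yes, this is an identity.

Claim: (a+b)³ = a³ + 3a²b + 3ab² + b³.
Reasoning: (a+b)³ = (a+b)(a+b)² = (a+b)(a² + 2ab + b²) = a³ + 2a²b + ab² + a²b + 2ab² + b³ = a³ + 3a²b + 3ab² + b³.
So the two sides agree for all real values of a and b for which both sides are defined.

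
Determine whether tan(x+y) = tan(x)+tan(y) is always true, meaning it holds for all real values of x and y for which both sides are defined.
No, this is NOT an identity.

Claim: tan(x+y) = tan(x)+tan(y).
Test a specific point where both sides are defined: x = -π/4, y = π/6.
LHS = tan(x+y) ≈ -0.2679
RHS = tan(x)+tan(y) ≈ -0.4226
Since -0.2679 ≠ -0.4226, the equation fails at this point, so it cannot hold for all real values of x and y for which both sides are defined.
The correct formula is tan(x+y) = (tan(x) + tan(y))/(1 - tan(x)tan(y)).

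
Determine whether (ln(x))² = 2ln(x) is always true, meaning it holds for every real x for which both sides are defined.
Claim: (ln(x))² = 2ln(x).
Test a specific point where both sides are defined: x = 2.
LHS = (ln(x))² ≈ 0.4805
RHS = 2ln(x) ≈ 1.3863
Since 0.4805 ≠ 1.3863, the equation fails at this point, so it cannot hold for every real x for which both sides are defined.
2ln(x) equals ln(x²), which is not the same as (ln x)².

Conclusion: No, this is NOT an identity.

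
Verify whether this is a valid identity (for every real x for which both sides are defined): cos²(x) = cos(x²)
Claim: cos²(x) = cos(x²).
Test a specific point where both sides are defined: x = -π/4.
LHS = cos²(x) ≈ 0.5000
RHS = cos(x²) ≈ 0.8157
Since 0.5000 ≠ 0.8157, the equation fails at this point, so it cannot hold for every real x for which both sides are defined.
cos²(x) means (cos x)², squaring the output; cos(x²) squares the input. These are different functions.

Conclusion: No, this is NOT an identity.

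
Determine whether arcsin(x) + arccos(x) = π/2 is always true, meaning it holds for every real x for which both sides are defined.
Yes, this is an identity.

Claim: arcsin(x) + arccos(x) = π/2.
Reasoning: Both sides are defined for -1 ≤ x ≤ 1. Let θ = arcsin(x), so sin θ = x and θ ∈ [-π/2, π/2]. Then cos(π/2 - θ) = sin θ = x and π/2 - θ ∈ [0, π], which is exactly the range of arccos, so arccos(x) = π/2 - θ. Adding: arcsin(x) + arccos(x) = θ + (π/2 - θ) = π/2.
So the two sides agree for every real x for which both sides are defined.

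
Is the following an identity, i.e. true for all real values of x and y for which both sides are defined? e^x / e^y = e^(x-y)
Yes, this is an identity.

Claim: e^x / e^y = e^(x-y).
Reasoning: 1/e^y = e^(-y), so e^x / e^y = e^x · e^(-y) = e^(x + (-y)) = e^(x-y) by the product rule for exponents.
So the two sides agree for all real values of x and y for which both sides are defined.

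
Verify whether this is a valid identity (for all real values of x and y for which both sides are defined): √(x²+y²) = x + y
No, this is NOT an identity.

Claim: √(x²+y²) = x + y.
Test a specific point where both sides are defined: x = 4, y = -2.
LHS = √(x²+y²) ≈ 4.4721
RHS = x + y ≈ 2.0000
Since 4.4721 ≠ 2.0000, the equation fails at this point, so it cannot hold for all real values of x and y for which both sides are defined.
(x+y)² = x² + 2xy + y², not x² + y², so the square root does not split this way.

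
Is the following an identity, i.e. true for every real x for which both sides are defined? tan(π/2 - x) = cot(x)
Yes, this is an identity.

Claim: tan(π/2 - x) = cot(x).
Reasoning: tan(π/2 - x) = sin(π/2 - x)/cos(π/2 - x) = cos(x)/sin(x) = cot(x), using the cofunction identities sin(π/2 - x) = cos(x) and cos(π/2 - x) = sin(x).
So the two sides agree for every real x for which both sides are defined.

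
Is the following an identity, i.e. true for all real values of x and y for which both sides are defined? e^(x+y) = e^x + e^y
Claim: e^(x+y) = e^x + e^y.
Test a specific point where both sides are defined: x = -2, y = -3.
LHS = e^(x+y) ≈ 0.0067
RHS = e^x + e^y ≈ 0.1851
Since 0.0067 ≠ 0.1851, the equation fails at this point, so it cannot hold for all real values of x and y for which both sides are defined.
The correct rule is e^(x+y) = e^x · e^y (a product, not a sum).

Conclusion: No, this is NOT an identity.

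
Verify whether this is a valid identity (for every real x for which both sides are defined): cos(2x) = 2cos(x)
Claim: cos(2x) = 2cos(x).
Test a specific point where both sides are defined: x = 2π/3.
LHS = cos(2x) ≈ -0.5000
RHS = 2cos(x) ≈ -1.0000
Since -0.5000 ≠ -1.0000, the equation fails at this point, so it cannot hold for every real x for which both sides are defined.
The correct double-angle formula is cos(2x) = cos²x - sin²x.

Conclusion: No, this is NOT an identity.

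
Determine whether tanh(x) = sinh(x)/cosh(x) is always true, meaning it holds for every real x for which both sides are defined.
Yes, this is an identity.

Claim: tanh(x) = sinh(x)/cosh(x).
Reasoning: tanh(x) is defined as sinh(x)/cosh(x) = (e^x - e^-x)/(e^x + e^-x); cosh(x) ≥ 1 is never zero, so this holds for every real x.
So the two sides agree for every real x for which both sides are defined.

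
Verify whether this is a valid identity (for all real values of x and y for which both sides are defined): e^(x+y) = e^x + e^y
No, this is NOT an identity.

Claim: e^(x+y) = e^x + e^y.
Test a specific point where both sides are defined: x = 1/2, y = -2.
LHS = e^(x+y) ≈ 0.2231
RHS = e^x + e^y ≈ 1.7841
Since 0.2231 ≠ 1.7841, the equation fails at this point, so it cannot hold for all real values of x and y for which both sides are defined.
The correct rule is e^(x+y) = e^x · e^y (a product, not a sum).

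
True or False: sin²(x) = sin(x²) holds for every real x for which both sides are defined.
Claim: sin²(x) = sin(x²).
Test a specific point where both sides are defined: x = π/6.
LHS = sin²(x) ≈ 0.2500
RHS = sin(x²) ≈ 0.2707
Since 0.2500 ≠ 0.2707, the equation fails at this point, so it cannot hold for every real x for which both sides are defined.
sin²(x) means (sin x)², squaring the output; sin(x²) squares the input. These are different functions.

Conclusion: False.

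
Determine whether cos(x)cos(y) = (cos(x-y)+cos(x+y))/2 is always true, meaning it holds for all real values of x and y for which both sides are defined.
Yes, this is an identity.

Claim: cos(x)cos(y) = (cos(x-y)+cos(x+y))/2.
Reasoning: cos(x-y) = cos(x)cos(y) + sin(x)sin(y) and cos(x+y) = cos(x)cos(y) - sin(x)sin(y). Adding, cos(x-y) + cos(x+y) = 2cos(x)cos(y); divide by 2.
So the two sides agree for all real values of x and y for which both sides are defined.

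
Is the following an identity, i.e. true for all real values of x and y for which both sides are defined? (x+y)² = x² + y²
No, this is NOT an identity.

Claim: (x+y)² = x² + y².
Test a specific point where both sides are defined: x = -2, y = 3/2.
LHS = (x+y)² ≈ 0.2500
RHS = x² + y² ≈ 6.2500
Since 0.2500 ≠ 6.2500, the equation fails at this point, so it cannot hold for all real values of x and y for which both sides are defined.
The correct expansion is (x+y)² = x² + 2xy + y²; the cross term 2xy is missing.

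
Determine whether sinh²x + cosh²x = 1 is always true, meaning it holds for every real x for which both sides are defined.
Claim: sinh²x + cosh²x = 1.
Test a specific point where both sides are defined: x = 3/2.
LHS = sinh²x + cosh²x ≈ 10.0677
RHS = 1 ≈ 1.0000
Since 10.0677 ≠ 1.0000, the equation fails at this point, so it cannot hold for every real x for which both sides are defined.
The correct hyperbolic identity is cosh²x - sinh²x = 1 (a difference); the sum sinh²x + cosh²x equals cosh(2x).

Conclusion: No, this is NOT an identity.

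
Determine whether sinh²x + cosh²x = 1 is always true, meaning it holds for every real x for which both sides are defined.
No, this is NOT an identity.

Claim: sinh²x + cosh²x = 1.
Test a specific point where both sides are defined: x = -3.
LHS = sinh²x + cosh²x ≈ 201.7156
RHS = 1 ≈ 1.0000
Since 201.7156 ≠ 1.0000, the equation fails at this point, so it cannot hold for every real x for which both sides are defined.
The correct hyperbolic identity is cosh²x - sinh²x = 1 (a difference); the sum sinh²x + cosh²x equals cosh(2x).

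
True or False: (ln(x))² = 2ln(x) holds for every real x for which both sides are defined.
False.

Claim: (ln(x))² = 2ln(x).
Test a specific point where both sides are defined: x = 3/2.
LHS = (ln(x))² ≈ 0.1644
RHS = 2ln(x) ≈ 0.8109
Since 0.1644 ≠ 0.8109, the equation fails at this point, so it cannot hold for every real x for which both sides are defined.
2ln(x) equals ln(x²), which is not the same as (ln x)².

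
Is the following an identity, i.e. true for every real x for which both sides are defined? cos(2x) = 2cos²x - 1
Yes, this is an identity.

Claim: cos(2x) = 2cos²x - 1.
Reasoning: cos(2x) = cos²x - sin²x. Replace sin²x by 1 - cos²x: cos²x - (1 - cos²x) = 2cos²x - 1.
So the two sides agree for every real x for which both sides are defined.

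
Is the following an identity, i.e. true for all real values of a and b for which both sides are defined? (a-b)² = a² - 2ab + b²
Yes, this is an identity.

Claim: (a-b)² = a² - 2ab + b².
Reasoning: Expand: (a-b)² = (a-b)(a-b) = a·a - a·b - b·a + b·b = a² - 2ab + b².
So the two sides agree for all real values of a and b for which both sides are defined.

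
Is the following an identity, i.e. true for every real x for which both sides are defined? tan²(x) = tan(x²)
Claim: tan²(x) = tan(x²).
Test a specific point where both sides are defined: x = -π/4.
LHS = tan²(x) ≈ 1.0000
RHS = tan(x²) ≈ 0.7092
Since 1.0000 ≠ 0.7092, the equation fails at this point, so it cannot hold for every real x for which both sides are defined.
tan²(x) means (tan x)², squaring the output; tan(x²) squares the input. These are different functions.

Conclusion: No, this is NOT an identity.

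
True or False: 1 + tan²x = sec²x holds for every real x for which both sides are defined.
True.

Claim: 1 + tan²x = sec²x.
Reasoning: Start from sin²x + cos²x = 1 and divide every term by cos²x (allowed wherever tan x and sec x are defined): tan²x + 1 = 1/cos²x = sec²x.
So the two sides agree for every real x for which both sides are defined.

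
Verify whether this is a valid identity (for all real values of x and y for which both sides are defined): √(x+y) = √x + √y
Claim: √(x+y) = √x + √y.
Test a specific point where both sides are defined: x = 3/2, y = 4.
LHS = √(x+y) ≈ 2.3452
RHS = √x + √y ≈ 3.2247
Since 2.3452 ≠ 3.2247, the equation fails at this point, so it cannot hold for all real values of x and y for which both sides are defined.
Squaring the right side gives x + 2√(xy) + y, not x + y.

Conclusion: No, this is NOT an identity.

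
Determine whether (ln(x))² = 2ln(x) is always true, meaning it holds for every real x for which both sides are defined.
No, this is NOT an identity.

Claim: (ln(x))² = 2ln(x).
Test a specific point where both sides are defined: x = 4.
LHS = (ln(x))² ≈ 1.9218
RHS = 2ln(x) ≈ 2.7726
Since 1.9218 ≠ 2.7726, the equation fails at this point, so it cannot hold for every real x for which both sides are defined.
2ln(x) equals ln(x²), which is not the same as (ln x)².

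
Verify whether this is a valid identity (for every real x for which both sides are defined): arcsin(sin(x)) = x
Claim: arcsin(sin(x)) = x.
Test a specific point where both sides are defined: x = 3π/4.
LHS = arcsin(sin(x)) ≈ 0.7854
RHS = x ≈ 2.3562
Since 0.7854 ≠ 2.3562, the equation fails at this point, so it cannot hold for every real x for which both sides are defined.
arcsin only returns values in [-π/2, π/2], so arcsin(sin(x)) = x holds only for x in that interval, not for all real x.

Conclusion: No, this is NOT an identity.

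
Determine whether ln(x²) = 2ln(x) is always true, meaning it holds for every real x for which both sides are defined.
Yes, this is an identity.

Claim: ln(x²) = 2ln(x).
Reasoning: The right side requires x > 0. For x > 0, x² = (e^(ln x))² = e^(2ln x), so ln(x²) = 2ln(x). (For x < 0 the right side is undefined, so those values are outside the claim.)
So the two sides agree for every real x for which both sides are defined.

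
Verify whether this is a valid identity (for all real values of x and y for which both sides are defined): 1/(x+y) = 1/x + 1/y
No, this is NOT an identity.

Claim: 1/(x+y) = 1/x + 1/y.
Test a specific point where both sides are defined: x = 3/2, y = 1.
LHS = 1/(x+y) ≈ 0.4000
RHS = 1/x + 1/y ≈ 1.6667
Since 0.4000 ≠ 1.6667, the equation fails at this point, so it cannot hold for all real values of x and y for which both sides are defined.
1/x + 1/y = (x+y)/(xy), which is not 1/(x+y).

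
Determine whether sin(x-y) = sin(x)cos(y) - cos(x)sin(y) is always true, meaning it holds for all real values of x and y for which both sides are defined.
Claim: sin(x-y) = sin(x)cos(y) - cos(x)sin(y).
Reasoning: Replace y by -y in sin(x+y) = sin(x)cos(y) + cos(x)sin(y) and use cos(-y) = cos(y), sin(-y) = -sin(y): sin(x-y) = sin(x)cos(y) - cos(x)sin(y).
So the two sides agree for all real values of x and y for which both sides are defined.

Conclusion: Yes, this is an identity.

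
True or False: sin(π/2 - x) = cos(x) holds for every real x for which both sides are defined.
Claim: sin(π/2 - x) = cos(x).
Reasoning: Use sin(u - v) = sin(u)cos(v) - cos(u)sin(v) with u = π/2, v = x: sin(π/2)cos(x) - cos(π/2)sin(x) = 1·cos(x) - 0·sin(x) = cos(x).
So the two sides agree for every real x for which both sides are defined.

Conclusion: True.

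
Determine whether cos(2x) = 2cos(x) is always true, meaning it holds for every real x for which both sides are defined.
No, this is NOT an identity.

Claim: cos(2x) = 2cos(x).
Test a specific point where both sides are defined: x = π/6.
LHS = cos(2x) ≈ 0.5000
RHS = 2cos(x) ≈ 1.7321
Since 0.5000 ≠ 1.7321, the equation fails at this point, so it cannot hold for every real x for which both sides are defined.
The correct double-angle formula is cos(2x) = cos²x - sin²x.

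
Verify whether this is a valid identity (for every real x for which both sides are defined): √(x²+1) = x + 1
Claim: √(x²+1) = x + 1.
Test a specific point where both sides are defined: x = 5.
LHS = √(x²+1) ≈ 5.0990
RHS = x + 1 ≈ 6.0000
Since 5.0990 ≠ 6.0000, the equation fails at this point, so it cannot hold for every real x for which both sides are defined.
(x+1)² = x² + 2x + 1 ≠ x² + 1 unless x = 0.

Conclusion: No, this is NOT an identity.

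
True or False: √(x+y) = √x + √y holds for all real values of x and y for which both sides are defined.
Claim: √(x+y) = √x + √y.
Test a specific point where both sides are defined: x = 3/2, y = 5.
LHS = √(x+y) ≈ 2.5495
RHS = √x + √y ≈ 3.4608
Since 2.5495 ≠ 3.4608, the equation fails at this point, so it cannot hold for all real values of x and y for which both sides are defined.
Squaring the right side gives x + 2√(xy) + y, not x + y.

Conclusion: False.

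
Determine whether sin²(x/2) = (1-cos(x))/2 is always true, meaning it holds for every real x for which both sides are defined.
Yes, this is an identity.

Claim: sin²(x/2) = (1-cos(x))/2.
Reasoning: Use cos(2θ) = 1 - 2sin²θ with θ = x/2: cos(x) = 1 - 2sin²(x/2). Solving for sin²(x/2) gives (1 - cos(x))/2.
So the two sides agree for every real x for which both sides are defined.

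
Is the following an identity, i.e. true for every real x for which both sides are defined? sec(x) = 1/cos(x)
Claim: sec(x) = 1/cos(x).
Reasoning: sec(x) is by definition the reciprocal of cos(x), wherever cos(x) ≠ 0.
So the two sides agree for every real x for which both sides are defined.

Conclusion: Yes, this is an identity.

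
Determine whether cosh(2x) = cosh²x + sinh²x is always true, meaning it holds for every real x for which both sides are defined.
Yes, this is an identity.

Claim: cosh(2x) = cosh²x + sinh²x.
Reasoning: cosh²x = (e^(2x) + 2 + e^(-2x))/4 and sinh²x = (e^(2x) - 2 + e^(-2x))/4. Adding gives (2e^(2x) + 2e^(-2x))/4 = (e^(2x) + e^(-2x))/2 = cosh(2x).
So the two sides agree for every real x for which both sides are defined.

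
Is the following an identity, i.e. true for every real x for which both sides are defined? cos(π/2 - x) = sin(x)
Yes, this is an identity.

Claim: cos(π/2 - x) = sin(x).
Reasoning: Use cos(u - v) = cos(u)cos(v) + sin(u)sin(v) with u = π/2, v = x: cos(π/2)cos(x) + sin(π/2)sin(x) = 0·cos(x) + 1·sin(x) = sin(x).
So the two sides agree for every real x for which both sides are defined.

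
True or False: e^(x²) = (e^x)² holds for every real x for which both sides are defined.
Claim: e^(x²) = (e^x)².
Test a specific point where both sides are defined: x = -2.
LHS = e^(x²) ≈ 54.5982
RHS = (e^x)² ≈ 0.0183
Since 54.5982 ≠ 0.0183, the equation fails at this point, so it cannot hold for every real x for which both sides are defined.
(e^x)² = e^(2x), and 2x ≠ x² in general.

Conclusion: False.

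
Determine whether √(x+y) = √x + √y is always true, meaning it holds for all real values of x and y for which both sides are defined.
Claim: √(x+y) = √x + √y.
Test a specific point where both sides are defined: x = 3, y = 3/2.
LHS = √(x+y) ≈ 2.1213
RHS = √x + √y ≈ 2.9568
Since 2.1213 ≠ 2.9568, the equation fails at this point, so it cannot hold for all real values of x and y for which both sides are defined.
Squaring the right side gives x + 2√(xy) + y, not x + y.

Conclusion: No, this is NOT an identity.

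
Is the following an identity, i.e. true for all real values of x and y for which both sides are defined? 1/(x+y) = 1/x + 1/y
Claim: 1/(x+y) = 1/x + 1/y.
Test a specific point where both sides are defined: x = 3/2, y = 5.
LHS = 1/(x+y) ≈ 0.1538
RHS = 1/x + 1/y ≈ 0.8667
Since 0.1538 ≠ 0.8667, the equation fails at this point, so it cannot hold for all real values of x and y for which both sides are defined.
1/x + 1/y = (x+y)/(xy), which is not 1/(x+y).

Conclusion: No, this is NOT an identity.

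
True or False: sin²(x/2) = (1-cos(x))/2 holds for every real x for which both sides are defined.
Claim: sin²(x/2) = (1-cos(x))/2.
Reasoning: Use cos(2θ) = 1 - 2sin²θ with θ = x/2: cos(x) = 1 - 2sin²(x/2). Solving for sin²(x/2) gives (1 - cos(x))/2.
So the two sides agree for every real x for which both sides are defined.

Conclusion: True.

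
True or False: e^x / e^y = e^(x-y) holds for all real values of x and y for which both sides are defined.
True.

Claim: e^x / e^y = e^(x-y).
Reasoning: 1/e^y = e^(-y), so e^x / e^y = e^x · e^(-y) = e^(x + (-y)) = e^(x-y) by the product rule for exponents.
So the two sides agree for all real values of x and y for which both sides are defined.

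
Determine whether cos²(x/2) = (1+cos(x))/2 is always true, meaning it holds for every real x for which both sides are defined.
Claim: cos²(x/2) = (1+cos(x))/2.
Reasoning: Use cos(2θ) = 2cos²θ - 1 with θ = x/2: cos(x) = 2cos²(x/2) - 1. Solving for cos²(x/2) gives (1 + cos(x))/2.
So the two sides agree for every real x for which both sides are defined.

Conclusion: Yes, this is an identity.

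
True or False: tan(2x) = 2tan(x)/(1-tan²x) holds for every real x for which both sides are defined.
Claim: tan(2x) = 2tan(x)/(1-tan²x).
Reasoning: tan(2x) = sin(2x)/cos(2x) = 2sin(x)cos(x) / (cos²x - sin²x). Divide numerator and denominator by cos²x: 2tan(x) / (1 - tan²x).
So the two sides agree for every real x for which both sides are defined.

Conclusion: True.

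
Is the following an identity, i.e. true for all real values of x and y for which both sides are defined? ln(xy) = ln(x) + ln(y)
Yes, this is an identity.

Claim: ln(xy) = ln(x) + ln(y).
Reasoning: Both sides are simultaneously defined only when x, y > 0. Write x = e^p, y = e^q (p = ln x, q = ln y). Then xy = e^p · e^q = e^(p+q), so ln(xy) = p + q = ln(x) + ln(y).
So the two sides agree for all real values of x and y for which both sides are defined.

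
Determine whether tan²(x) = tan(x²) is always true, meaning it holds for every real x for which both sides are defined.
Claim: tan²(x) = tan(x²).
Test a specific point where both sides are defined: x = π/3.
LHS = tan²(x) ≈ 3.0000
RHS = tan(x²) ≈ 1.9485
Since 3.0000 ≠ 1.9485, the equation fails at this point, so it cannot hold for every real x for which both sides are defined.
tan²(x) means (tan x)², squaring the output; tan(x²) squares the input. These are different functions.

Conclusion: No, this is NOT an identity.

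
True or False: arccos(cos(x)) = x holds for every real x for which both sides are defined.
Claim: arccos(cos(x)) = x.
Test a specific point where both sides are defined: x = -π/3.
LHS = arccos(cos(x)) ≈ 1.0472
RHS = x ≈ -1.0472
Since 1.0472 ≠ -1.0472, the equation fails at this point, so it cannot hold for every real x for which both sides are defined.
arccos only returns values in [0, π], so arccos(cos(x)) = x holds only for x in that interval, not for all real x.

Conclusion: False.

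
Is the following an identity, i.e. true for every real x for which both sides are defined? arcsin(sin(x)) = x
No, this is NOT an identity.

Claim: arcsin(sin(x)) = x.
Test a specific point where both sides are defined: x = 3π/4.
LHS = arcsin(sin(x)) ≈ 0.7854
RHS = x ≈ 2.3562
Since 0.7854 ≠ 2.3562, the equation fails at this point, so it cannot hold for every real x for which both sides are defined.
arcsin only returns values in [-π/2, π/2], so arcsin(sin(x)) = x holds only for x in that interval, not for all real x.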